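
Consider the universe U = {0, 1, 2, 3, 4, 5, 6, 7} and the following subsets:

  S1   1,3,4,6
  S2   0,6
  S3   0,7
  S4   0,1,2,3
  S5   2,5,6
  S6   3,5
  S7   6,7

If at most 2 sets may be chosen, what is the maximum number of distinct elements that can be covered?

Choosing S1, S3 covers {0, 1, 3, 4, 6, 7} — 6 elements.
No choice of 2 sets does better; here 2, 5 are left uncovered.

6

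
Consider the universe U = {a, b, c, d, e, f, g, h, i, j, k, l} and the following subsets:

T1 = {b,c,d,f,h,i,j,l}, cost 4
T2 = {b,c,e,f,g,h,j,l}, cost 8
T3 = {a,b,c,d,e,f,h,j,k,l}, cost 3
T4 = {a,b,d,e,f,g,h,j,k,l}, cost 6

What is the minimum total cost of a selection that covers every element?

T1, T4 cover every element at cost 4 + 6 = 10.
Any cover uses at least 2 sets; among all covering selections none totals below 10.
Greedy by coverage-per-cost would pick T3, T1, T4 for 13 — worse than the optimum 10.

10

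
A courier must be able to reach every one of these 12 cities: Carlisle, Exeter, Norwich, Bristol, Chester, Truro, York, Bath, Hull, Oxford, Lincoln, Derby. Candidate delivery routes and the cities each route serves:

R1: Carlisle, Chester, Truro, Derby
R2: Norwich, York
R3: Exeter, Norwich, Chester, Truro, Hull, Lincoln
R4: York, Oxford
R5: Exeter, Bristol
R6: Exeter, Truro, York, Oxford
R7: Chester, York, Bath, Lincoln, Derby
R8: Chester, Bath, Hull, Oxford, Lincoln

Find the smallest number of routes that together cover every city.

R1, R2, R5, R8 together cover {Carlisle, Exeter, Norwich, Bristol, Chester, Truro, York, Bath, Hull, Oxford, Lincoln, Derby} — every city.
No 3 of the 8 routes cover everything (all 56 triples fall short), so 4 is minimum.
Greedy (largest uncovered first) would take R3, R7, R1, R4, R5 — 5 routes — but 4 suffice.

4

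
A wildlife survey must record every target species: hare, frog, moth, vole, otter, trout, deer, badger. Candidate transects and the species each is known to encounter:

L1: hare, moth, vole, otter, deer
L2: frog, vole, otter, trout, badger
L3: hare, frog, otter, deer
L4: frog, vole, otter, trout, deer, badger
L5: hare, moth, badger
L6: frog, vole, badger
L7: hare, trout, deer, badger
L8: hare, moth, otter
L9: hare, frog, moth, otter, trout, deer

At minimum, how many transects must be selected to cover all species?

2

L1, L2 together cover {hare, frog, moth, vole, otter, trout, deer, badger} — every species.
No single transect contains all 8 species, so 2 is optimal.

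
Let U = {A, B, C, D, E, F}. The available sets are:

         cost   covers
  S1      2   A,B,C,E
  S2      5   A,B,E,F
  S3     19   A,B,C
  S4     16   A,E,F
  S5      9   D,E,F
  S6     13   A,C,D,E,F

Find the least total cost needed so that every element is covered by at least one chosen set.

S1, S5 cover every element at cost 2 + 9 = 11.
Any cover uses at least 2 sets; among all covering selections none totals below 11.

11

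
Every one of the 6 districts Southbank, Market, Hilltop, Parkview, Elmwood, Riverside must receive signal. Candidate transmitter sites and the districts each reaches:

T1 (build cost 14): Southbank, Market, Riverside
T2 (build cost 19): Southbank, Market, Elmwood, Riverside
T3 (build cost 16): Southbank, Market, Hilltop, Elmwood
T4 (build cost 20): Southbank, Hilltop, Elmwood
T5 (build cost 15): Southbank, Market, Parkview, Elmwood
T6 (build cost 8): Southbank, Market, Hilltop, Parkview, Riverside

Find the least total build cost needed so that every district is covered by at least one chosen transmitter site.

T5, T6 cover every district at build cost 15 + 8 = 23.
Any cover uses at least 2 transmitter sites; among all covering selections none totals below 23.

23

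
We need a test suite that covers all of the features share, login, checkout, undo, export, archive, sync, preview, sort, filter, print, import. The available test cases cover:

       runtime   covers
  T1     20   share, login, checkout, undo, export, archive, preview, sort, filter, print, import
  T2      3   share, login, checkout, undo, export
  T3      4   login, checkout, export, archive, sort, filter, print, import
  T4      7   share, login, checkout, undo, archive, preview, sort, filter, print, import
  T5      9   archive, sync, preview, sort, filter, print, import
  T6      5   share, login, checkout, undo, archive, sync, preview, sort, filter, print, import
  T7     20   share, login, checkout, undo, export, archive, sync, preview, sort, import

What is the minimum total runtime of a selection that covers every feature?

T2, T6 cover every feature at runtime 3 + 5 = 8.
Any cover uses at least 2 test cases; among all covering selections none totals below 8.

8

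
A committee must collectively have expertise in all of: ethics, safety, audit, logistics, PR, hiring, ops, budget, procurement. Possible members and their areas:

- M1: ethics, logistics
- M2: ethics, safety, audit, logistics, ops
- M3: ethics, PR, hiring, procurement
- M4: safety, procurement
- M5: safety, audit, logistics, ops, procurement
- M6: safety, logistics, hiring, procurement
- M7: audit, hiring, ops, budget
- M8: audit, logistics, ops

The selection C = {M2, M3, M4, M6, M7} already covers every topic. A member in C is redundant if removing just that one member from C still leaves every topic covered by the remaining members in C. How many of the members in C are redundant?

3

Drop M2: the rest still cover every topic — redundant.
Drop M3: PR uncovered — not redundant.
Drop M4: the rest still cover every topic — redundant.
Drop M6: the rest still cover every topic — redundant.
Drop M7: budget uncovered — not redundant.
3 redundant: M2, M4, M6.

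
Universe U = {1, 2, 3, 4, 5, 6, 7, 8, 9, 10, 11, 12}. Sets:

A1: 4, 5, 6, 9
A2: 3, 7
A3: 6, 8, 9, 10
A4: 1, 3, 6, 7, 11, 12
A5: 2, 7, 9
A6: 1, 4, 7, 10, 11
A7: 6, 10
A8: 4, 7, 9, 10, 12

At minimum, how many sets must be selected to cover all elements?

4

A1, A3, A4, A5 together cover {1, 2, 3, 4, 5, 6, 7, 8, 9, 10, 11, 12} — every element.
No 3 of the 8 sets cover everything (all 56 triples fall short), so 4 is minimum.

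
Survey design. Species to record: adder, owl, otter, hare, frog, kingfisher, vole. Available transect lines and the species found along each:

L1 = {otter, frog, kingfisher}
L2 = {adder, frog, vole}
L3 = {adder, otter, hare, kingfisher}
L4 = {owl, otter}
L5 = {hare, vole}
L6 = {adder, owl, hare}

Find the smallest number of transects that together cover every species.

3

L1, L2, L6 together cover {adder, owl, otter, hare, frog, kingfisher, vole} — every species.
No 2 of the 6 transects cover everything (all 15 pairs fall short), so 3 is minimum.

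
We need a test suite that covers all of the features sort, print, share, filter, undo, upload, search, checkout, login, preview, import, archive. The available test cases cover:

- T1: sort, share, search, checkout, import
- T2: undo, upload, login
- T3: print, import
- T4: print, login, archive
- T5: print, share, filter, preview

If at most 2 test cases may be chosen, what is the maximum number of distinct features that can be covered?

8

Choosing T1, T2 covers {sort, share, undo, upload, search, checkout, login, import} — 8 features.
No choice of 2 test cases does better; here print, filter, preview, archive are left uncovered.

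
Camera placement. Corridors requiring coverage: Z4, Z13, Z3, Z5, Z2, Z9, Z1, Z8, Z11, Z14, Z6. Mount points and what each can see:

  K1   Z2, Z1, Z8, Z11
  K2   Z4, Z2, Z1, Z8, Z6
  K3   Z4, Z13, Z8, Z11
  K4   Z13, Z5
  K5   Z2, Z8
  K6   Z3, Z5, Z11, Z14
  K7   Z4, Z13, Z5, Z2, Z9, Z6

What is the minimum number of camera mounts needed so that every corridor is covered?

3

K1, K6, K7 together cover {Z4, Z13, Z3, Z5, Z2, Z9, Z1, Z8, Z11, Z14, Z6} — every corridor.
No 2 of the 7 camera mounts cover everything (all 21 pairs fall short), so 3 is minimum.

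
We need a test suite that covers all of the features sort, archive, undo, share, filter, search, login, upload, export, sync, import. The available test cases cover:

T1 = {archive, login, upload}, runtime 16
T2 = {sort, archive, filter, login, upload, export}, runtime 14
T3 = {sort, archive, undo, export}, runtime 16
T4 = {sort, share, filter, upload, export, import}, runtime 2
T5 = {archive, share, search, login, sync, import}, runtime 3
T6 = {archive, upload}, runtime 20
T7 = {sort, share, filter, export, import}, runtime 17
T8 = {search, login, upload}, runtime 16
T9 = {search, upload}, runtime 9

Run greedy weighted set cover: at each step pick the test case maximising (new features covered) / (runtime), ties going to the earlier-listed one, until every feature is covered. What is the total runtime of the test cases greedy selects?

Pick 1: T4 adds 6 new (sort, share, filter, upload, export, import) at runtime 2 (ratio 6/2).
Pick 2: T5 adds 4 new (archive, search, login, sync) at runtime 3 (ratio 4/3).
Pick 3: T3 adds 1 new (undo) at runtime 16 (ratio 1/16).
Greedy total runtime: 2 + 3 + 16 = 21.

21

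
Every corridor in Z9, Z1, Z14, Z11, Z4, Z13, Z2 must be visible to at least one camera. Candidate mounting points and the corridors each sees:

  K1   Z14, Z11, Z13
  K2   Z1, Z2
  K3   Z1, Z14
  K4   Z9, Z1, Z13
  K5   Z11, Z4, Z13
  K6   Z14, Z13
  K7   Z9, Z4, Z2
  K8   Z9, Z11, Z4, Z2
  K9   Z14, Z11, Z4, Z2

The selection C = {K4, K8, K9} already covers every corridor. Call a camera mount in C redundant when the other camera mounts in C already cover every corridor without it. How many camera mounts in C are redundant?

Drop K4: Z1, Z13 uncovered — not redundant.
Drop K8: the rest still cover every corridor — redundant.
Drop K9: Z14 uncovered — not redundant.
1 redundant: K8.

1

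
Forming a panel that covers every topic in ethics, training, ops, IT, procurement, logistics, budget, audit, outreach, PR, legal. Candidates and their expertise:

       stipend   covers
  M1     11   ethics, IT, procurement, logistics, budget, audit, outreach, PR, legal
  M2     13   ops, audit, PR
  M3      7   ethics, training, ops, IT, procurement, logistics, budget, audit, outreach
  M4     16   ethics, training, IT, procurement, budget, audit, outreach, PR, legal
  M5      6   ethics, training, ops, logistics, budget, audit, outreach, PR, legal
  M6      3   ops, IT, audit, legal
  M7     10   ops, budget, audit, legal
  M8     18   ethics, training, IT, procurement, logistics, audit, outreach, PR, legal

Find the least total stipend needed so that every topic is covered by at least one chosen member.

M3, M5 cover every topic at stipend 7 + 6 = 13.
Any cover uses at least 2 members; among all covering selections none totals below 13.

13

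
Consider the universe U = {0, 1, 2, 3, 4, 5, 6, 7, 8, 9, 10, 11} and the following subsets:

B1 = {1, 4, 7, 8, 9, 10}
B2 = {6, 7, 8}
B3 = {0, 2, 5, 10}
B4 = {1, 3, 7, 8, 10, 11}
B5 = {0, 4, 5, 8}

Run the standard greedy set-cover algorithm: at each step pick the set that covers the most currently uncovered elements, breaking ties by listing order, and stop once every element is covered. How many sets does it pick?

4

Pick 1: B1 covers 6 new elements (1, 4, 7, 8, 9, 10).
Pick 2: B3 covers 3 new elements (0, 2, 5).
Pick 3: B4 covers 2 new elements (3, 11).
Pick 4: B2 covers 1 new elements (6).
Greedy uses 4 sets.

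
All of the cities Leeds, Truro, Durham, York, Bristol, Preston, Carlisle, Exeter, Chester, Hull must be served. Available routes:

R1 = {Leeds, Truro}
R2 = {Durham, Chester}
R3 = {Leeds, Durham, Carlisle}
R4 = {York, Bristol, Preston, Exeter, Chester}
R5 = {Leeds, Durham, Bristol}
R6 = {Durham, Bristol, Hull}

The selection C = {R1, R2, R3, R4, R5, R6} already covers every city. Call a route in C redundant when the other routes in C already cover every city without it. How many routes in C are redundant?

Drop R1: Truro uncovered — not redundant.
Drop R2: the rest still cover every city — redundant.
Drop R3: Carlisle uncovered — not redundant.
Drop R4: York, Preston, Exeter uncovered — not redundant.
Drop R5: the rest still cover every city — redundant.
Drop R6: Hull uncovered — not redundant.
2 redundant: R2, R5.

2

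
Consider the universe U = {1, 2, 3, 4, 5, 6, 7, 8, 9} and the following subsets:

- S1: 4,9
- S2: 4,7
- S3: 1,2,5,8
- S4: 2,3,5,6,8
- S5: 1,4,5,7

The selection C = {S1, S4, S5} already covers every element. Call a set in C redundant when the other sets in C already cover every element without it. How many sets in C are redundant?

Drop S1: 9 uncovered — not redundant.
Drop S4: 2, 3, 6, 8 uncovered — not redundant.
Drop S5: 1, 7 uncovered — not redundant.
None of the sets in C is redundant.

0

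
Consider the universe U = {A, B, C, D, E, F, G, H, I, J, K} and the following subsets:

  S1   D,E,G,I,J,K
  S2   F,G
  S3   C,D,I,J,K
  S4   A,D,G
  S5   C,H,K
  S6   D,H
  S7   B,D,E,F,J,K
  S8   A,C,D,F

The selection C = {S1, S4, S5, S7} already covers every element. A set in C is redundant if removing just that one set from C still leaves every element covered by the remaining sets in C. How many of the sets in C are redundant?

0

Drop S1: I uncovered — not redundant.
Drop S4: A uncovered — not redundant.
Drop S5: C, H uncovered — not redundant.
Drop S7: B, F uncovered — not redundant.
None of the sets in C is redundant.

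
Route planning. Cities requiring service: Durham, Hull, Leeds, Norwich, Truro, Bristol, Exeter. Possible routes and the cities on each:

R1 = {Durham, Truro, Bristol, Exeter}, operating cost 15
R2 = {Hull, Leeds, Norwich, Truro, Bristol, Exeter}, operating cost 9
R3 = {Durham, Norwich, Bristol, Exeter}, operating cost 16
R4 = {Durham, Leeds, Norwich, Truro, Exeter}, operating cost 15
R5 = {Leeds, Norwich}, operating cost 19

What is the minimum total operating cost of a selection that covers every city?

R1, R2 cover every city at operating cost 15 + 9 = 24.
Any cover uses at least 2 routes; among all covering selections none totals below 24.

24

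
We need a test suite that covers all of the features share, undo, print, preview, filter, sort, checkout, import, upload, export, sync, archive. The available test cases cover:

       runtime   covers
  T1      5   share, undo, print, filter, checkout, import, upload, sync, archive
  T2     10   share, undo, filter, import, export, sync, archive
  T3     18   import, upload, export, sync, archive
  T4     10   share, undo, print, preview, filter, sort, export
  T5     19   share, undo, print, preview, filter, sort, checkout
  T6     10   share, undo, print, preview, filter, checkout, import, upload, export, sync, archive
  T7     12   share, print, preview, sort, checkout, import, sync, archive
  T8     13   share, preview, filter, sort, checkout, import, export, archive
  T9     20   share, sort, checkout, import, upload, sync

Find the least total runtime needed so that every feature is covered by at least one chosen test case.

15

T1, T4 cover every feature at runtime 5 + 10 = 15.
Any cover uses at least 2 test cases; among all covering selections none totals below 15.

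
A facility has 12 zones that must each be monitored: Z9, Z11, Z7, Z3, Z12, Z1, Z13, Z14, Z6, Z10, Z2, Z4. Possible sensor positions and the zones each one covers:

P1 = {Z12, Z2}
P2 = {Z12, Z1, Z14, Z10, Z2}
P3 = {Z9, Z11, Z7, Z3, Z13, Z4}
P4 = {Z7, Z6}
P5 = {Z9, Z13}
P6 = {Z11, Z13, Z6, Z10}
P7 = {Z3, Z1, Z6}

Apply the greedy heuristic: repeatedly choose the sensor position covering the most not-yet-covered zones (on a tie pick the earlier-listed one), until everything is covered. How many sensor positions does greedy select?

3

Pick 1: P3 covers 6 new zones (Z9, Z11, Z7, Z3, Z13, Z4).
Pick 2: P2 covers 5 new zones (Z12, Z1, Z14, Z10, Z2).
Pick 3: P4 covers 1 new zones (Z6).
Greedy uses 3 sensor positions.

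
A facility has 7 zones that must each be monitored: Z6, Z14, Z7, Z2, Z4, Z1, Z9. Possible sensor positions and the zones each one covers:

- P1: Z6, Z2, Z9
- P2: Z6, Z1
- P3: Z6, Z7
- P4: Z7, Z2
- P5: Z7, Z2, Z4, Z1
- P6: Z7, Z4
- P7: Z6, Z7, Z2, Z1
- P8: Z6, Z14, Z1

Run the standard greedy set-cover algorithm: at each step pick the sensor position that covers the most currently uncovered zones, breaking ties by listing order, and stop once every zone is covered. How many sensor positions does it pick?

Pick 1: P5 covers 4 new zones (Z7, Z2, Z4, Z1).
Pick 2: P1 covers 2 new zones (Z6, Z9).
Pick 3: P8 covers 1 new zones (Z14).
Greedy uses 3 sensor positions.

3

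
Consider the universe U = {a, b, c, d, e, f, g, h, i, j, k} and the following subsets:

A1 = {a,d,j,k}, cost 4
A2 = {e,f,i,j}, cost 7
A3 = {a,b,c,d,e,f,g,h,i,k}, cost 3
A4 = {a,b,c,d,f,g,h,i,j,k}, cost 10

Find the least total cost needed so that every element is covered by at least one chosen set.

7

A1, A3 cover every element at cost 4 + 3 = 7.
Any cover uses at least 2 sets; among all covering selections none totals below 7.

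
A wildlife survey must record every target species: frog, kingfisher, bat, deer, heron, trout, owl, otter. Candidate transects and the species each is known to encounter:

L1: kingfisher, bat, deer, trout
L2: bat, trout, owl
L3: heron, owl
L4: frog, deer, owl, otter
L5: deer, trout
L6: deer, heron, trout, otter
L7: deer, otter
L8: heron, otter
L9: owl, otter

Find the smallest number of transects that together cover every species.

3

L1, L3, L4 together cover {frog, kingfisher, bat, deer, heron, trout, owl, otter} — every species.
No 2 of the 9 transects cover everything (all 36 pairs fall short), so 3 is minimum.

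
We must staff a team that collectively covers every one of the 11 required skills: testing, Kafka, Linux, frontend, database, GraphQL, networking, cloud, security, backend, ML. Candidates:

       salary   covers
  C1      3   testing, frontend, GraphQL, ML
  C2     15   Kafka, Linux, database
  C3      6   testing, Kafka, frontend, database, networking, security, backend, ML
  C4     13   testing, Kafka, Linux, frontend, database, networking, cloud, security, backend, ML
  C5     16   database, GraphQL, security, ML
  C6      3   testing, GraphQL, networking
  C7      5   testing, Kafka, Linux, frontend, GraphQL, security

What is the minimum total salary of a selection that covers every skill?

16

C1, C4 cover every skill at salary 3 + 13 = 16.
Any cover uses at least 2 candidates; among all covering selections none totals below 16.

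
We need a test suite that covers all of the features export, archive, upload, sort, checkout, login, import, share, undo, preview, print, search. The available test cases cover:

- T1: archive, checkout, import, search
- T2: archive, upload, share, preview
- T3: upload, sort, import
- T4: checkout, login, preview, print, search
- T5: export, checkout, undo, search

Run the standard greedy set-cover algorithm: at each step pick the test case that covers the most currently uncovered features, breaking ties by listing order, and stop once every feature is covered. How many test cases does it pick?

Pick 1: T4 covers 5 new features (checkout, login, preview, print, search).
Pick 2: T2 covers 3 new features (archive, upload, share).
Pick 3: T3 covers 2 new features (sort, import).
Pick 4: T5 covers 2 new features (export, undo).
Greedy uses 4 test cases.

4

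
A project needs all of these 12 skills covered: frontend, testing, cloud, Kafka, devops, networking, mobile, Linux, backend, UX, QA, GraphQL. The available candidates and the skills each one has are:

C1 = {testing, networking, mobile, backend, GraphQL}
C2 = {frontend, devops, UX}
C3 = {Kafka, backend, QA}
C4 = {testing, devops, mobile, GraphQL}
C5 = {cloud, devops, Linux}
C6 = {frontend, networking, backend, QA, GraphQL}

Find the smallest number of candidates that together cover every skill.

C1, C2, C3, C5 together cover {frontend, testing, cloud, Kafka, devops, networking, mobile, Linux, backend, UX, QA, GraphQL} — every skill.
No 3 of the 6 candidates cover everything (all 20 triples fall short), so 4 is minimum.

4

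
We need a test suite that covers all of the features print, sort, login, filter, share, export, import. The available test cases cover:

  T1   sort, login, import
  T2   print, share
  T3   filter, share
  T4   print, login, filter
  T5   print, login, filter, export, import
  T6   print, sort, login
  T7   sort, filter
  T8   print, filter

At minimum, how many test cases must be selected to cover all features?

T1, T2, T5 together cover {print, sort, login, filter, share, export, import} — every feature.
No 2 of the 8 test cases cover everything (all 28 pairs fall short), so 3 is minimum.

3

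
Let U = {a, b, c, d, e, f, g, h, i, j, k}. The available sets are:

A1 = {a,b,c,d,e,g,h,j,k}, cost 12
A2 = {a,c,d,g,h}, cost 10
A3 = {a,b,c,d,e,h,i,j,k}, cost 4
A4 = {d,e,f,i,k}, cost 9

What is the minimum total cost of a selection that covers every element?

21

A1, A4 cover every element at cost 12 + 9 = 21.
Any cover uses at least 2 sets; among all covering selections none totals below 21.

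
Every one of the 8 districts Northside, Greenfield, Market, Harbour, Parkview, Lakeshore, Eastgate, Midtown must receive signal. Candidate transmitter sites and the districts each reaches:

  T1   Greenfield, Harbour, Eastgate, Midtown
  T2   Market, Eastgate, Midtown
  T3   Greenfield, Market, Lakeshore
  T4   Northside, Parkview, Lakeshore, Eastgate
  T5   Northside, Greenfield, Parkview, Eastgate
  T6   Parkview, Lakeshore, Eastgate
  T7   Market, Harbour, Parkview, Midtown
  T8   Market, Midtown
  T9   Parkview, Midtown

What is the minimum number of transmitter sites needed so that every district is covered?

3

T1, T2, T4 together cover {Northside, Greenfield, Market, Harbour, Parkview, Lakeshore, Eastgate, Midtown} — every district.
No 2 of the 9 transmitter sites cover everything (all 36 pairs fall short), so 3 is minimum.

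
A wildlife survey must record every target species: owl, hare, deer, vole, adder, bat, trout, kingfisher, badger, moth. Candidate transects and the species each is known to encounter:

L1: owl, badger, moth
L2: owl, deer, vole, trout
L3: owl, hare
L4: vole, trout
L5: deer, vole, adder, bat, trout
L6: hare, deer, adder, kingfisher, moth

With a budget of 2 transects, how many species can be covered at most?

8

Choosing L1, L5 covers {owl, deer, vole, adder, bat, trout, badger, moth} — 8 species.
No choice of 2 transects does better; here hare, kingfisher are left uncovered.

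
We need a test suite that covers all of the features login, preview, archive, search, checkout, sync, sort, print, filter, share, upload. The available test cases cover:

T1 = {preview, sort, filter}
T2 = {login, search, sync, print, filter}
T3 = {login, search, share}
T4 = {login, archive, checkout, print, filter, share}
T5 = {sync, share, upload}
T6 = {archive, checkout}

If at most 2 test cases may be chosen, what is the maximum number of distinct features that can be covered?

8

Choosing T1, T4 covers {login, preview, archive, checkout, sort, print, filter, share} — 8 features.
No choice of 2 test cases does better; here search, sync, upload are left uncovered.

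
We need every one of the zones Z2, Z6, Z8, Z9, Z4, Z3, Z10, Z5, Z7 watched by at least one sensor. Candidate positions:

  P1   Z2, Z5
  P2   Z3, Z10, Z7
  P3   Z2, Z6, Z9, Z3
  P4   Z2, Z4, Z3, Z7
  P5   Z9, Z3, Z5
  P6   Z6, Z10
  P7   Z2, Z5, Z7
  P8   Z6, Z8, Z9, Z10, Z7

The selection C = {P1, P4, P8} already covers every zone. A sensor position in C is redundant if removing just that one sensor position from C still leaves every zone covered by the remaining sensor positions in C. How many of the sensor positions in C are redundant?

0

Drop P1: Z5 uncovered — not redundant.
Drop P4: Z4, Z3 uncovered — not redundant.
Drop P8: Z6, Z8, Z9, Z10 uncovered — not redundant.
None of the sensor positions in C is redundant.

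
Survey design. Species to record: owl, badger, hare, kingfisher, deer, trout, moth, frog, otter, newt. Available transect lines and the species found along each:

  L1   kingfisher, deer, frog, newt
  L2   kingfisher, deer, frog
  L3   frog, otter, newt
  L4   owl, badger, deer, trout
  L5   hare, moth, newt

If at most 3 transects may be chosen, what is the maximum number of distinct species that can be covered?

Choosing L1, L4, L5 covers {owl, badger, hare, kingfisher, deer, trout, moth, frog, newt} — 9 species.
No choice of 3 transects does better; here otter is left uncovered.

9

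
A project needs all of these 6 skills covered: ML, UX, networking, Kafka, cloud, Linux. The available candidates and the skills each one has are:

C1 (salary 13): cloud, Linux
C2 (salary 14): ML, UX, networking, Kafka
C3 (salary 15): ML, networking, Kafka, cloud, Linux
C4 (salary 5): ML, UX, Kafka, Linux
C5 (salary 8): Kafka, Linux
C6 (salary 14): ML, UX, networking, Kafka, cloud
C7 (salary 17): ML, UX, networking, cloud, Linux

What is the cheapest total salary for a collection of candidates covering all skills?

C4, C6 cover every skill at salary 5 + 14 = 19.
Any cover uses at least 2 candidates; among all covering selections none totals below 19.

19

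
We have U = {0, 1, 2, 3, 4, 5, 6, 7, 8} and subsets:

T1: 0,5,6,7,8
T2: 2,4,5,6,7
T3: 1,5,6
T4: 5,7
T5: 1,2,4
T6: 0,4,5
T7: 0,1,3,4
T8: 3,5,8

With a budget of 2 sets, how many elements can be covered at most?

Choosing T1, T5 covers {0, 1, 2, 4, 5, 6, 7, 8} — 8 elements.
No choice of 2 sets does better; here 3 is left uncovered.

8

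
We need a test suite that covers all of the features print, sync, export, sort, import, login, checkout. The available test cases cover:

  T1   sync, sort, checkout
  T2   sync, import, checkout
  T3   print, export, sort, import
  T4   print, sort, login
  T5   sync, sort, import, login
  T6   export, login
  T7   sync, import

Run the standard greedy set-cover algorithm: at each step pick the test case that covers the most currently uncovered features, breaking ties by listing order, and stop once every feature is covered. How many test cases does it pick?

3

Pick 1: T3 covers 4 new features (print, export, sort, import).
Pick 2: T1 covers 2 new features (sync, checkout).
Pick 3: T4 covers 1 new features (login).
Greedy uses 3 test cases.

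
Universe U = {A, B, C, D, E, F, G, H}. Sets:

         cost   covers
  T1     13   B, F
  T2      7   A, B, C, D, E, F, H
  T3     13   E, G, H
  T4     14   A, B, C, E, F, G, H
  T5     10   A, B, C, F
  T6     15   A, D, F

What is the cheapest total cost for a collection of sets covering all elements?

20

T2, T3 cover every element at cost 7 + 13 = 20.
Any cover uses at least 2 sets; among all covering selections none totals below 20.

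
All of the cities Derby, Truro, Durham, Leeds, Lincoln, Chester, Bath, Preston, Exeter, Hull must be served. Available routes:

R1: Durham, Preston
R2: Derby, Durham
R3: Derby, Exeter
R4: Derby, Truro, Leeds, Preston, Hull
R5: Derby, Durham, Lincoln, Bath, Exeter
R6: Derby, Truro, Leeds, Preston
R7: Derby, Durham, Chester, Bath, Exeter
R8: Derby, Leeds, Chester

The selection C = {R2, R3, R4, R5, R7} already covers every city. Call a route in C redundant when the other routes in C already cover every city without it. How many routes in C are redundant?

Drop R2: the rest still cover every city — redundant.
Drop R3: the rest still cover every city — redundant.
Drop R4: Truro, Leeds, Preston, Hull uncovered — not redundant.
Drop R5: Lincoln uncovered — not redundant.
Drop R7: Chester uncovered — not redundant.
2 redundant: R2, R3.

2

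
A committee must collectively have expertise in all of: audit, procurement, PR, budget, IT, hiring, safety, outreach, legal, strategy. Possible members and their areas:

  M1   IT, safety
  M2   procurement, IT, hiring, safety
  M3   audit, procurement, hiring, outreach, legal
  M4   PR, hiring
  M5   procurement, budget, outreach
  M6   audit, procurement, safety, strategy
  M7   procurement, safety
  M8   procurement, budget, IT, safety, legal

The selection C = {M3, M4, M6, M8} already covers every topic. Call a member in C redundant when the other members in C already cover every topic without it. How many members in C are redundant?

Drop M3: outreach uncovered — not redundant.
Drop M4: PR uncovered — not redundant.
Drop M6: strategy uncovered — not redundant.
Drop M8: budget, IT uncovered — not redundant.
None of the members in C is redundant.

0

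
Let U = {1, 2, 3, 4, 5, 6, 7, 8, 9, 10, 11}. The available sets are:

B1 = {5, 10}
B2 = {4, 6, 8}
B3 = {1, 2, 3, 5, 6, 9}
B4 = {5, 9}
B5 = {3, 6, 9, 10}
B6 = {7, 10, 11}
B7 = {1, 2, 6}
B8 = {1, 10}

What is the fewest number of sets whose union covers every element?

3

B2, B3, B6 together cover {1, 2, 3, 4, 5, 6, 7, 8, 9, 10, 11} — every element.
No 2 of the 8 sets cover everything (all 28 pairs fall short), so 3 is minimum.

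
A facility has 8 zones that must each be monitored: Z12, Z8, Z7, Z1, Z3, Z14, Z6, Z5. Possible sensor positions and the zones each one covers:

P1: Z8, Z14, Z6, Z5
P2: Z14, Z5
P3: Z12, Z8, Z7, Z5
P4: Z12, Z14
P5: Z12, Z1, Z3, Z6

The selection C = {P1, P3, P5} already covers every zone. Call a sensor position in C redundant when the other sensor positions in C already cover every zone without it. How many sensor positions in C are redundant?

0

Drop P1: Z14 uncovered — not redundant.
Drop P3: Z7 uncovered — not redundant.
Drop P5: Z1, Z3 uncovered — not redundant.
None of the sensor positions in C is redundant.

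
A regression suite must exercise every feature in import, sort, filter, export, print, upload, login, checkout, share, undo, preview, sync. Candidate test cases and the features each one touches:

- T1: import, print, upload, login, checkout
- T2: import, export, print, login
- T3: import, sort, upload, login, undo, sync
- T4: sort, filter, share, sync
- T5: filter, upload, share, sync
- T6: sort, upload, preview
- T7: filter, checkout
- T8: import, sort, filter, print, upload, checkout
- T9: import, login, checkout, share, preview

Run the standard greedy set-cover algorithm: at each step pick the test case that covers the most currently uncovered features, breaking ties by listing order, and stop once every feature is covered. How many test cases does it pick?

4

Pick 1: T3 covers 6 new features (import, sort, upload, login, undo, sync).
Pick 2: T8 covers 3 new features (filter, print, checkout).
Pick 3: T9 covers 2 new features (share, preview).
Pick 4: T2 covers 1 new features (export).
Greedy uses 4 test cases.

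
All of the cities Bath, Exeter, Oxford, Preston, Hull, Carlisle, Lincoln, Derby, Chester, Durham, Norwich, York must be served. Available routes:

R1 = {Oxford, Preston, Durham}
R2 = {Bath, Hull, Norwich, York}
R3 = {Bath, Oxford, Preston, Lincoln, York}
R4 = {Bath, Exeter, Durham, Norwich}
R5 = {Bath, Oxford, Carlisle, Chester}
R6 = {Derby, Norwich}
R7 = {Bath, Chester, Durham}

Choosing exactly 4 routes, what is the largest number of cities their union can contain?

11

Choosing R2, R3, R4, R5 covers {Bath, Exeter, Oxford, Preston, Hull, Carlisle, Lincoln, Chester, Durham, Norwich, York} — 11 cities.
No choice of 4 routes does better; here Derby is left uncovered.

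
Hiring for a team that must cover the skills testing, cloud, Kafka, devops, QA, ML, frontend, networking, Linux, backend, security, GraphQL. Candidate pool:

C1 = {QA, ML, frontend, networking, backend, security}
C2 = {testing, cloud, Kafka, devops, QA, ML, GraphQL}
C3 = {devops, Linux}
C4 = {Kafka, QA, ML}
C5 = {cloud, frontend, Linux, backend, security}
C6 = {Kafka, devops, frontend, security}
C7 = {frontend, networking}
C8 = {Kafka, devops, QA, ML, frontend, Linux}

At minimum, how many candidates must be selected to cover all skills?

3

C1, C2, C3 together cover {testing, cloud, Kafka, devops, QA, ML, frontend, networking, Linux, backend, security, GraphQL} — every skill.
No 2 of the 8 candidates cover everything (all 28 pairs fall short), so 3 is minimum.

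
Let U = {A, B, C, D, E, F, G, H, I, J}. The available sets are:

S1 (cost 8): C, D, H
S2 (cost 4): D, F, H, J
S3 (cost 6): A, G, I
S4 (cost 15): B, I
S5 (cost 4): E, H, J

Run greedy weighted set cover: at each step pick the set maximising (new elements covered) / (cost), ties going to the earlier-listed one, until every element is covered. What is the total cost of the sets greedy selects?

Pick 1: S2 adds 4 new (D, F, H, J) at cost 4 (ratio 4/4).
Pick 2: S3 adds 3 new (A, G, I) at cost 6 (ratio 3/6).
Pick 3: S5 adds 1 new (E) at cost 4 (ratio 1/4).
Pick 4: S1 adds 1 new (C) at cost 8 (ratio 1/8).
Pick 5: S4 adds 1 new (B) at cost 15 (ratio 1/15).
Greedy total cost: 4 + 6 + 4 + 8 + 15 = 37.

37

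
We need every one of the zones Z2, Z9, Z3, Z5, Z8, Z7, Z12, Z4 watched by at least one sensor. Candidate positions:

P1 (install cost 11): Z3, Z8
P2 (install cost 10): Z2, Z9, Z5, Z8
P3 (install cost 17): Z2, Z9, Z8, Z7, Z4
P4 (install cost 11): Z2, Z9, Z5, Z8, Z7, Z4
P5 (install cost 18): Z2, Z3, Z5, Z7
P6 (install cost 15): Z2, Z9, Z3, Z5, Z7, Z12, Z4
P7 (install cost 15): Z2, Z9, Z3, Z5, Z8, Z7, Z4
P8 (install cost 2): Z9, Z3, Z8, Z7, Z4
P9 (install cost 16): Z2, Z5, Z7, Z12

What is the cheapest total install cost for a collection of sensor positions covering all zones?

17

P6, P8 cover every zone at install cost 15 + 2 = 17.
Any cover uses at least 2 sensor positions; among all covering selections none totals below 17.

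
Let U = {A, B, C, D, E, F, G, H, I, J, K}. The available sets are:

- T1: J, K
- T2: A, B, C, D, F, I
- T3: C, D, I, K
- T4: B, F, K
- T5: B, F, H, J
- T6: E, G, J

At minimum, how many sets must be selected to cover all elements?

4

T1, T2, T5, T6 together cover {A, B, C, D, E, F, G, H, I, J, K} — every element.
No 3 of the 6 sets cover everything (all 20 triples fall short), so 4 is minimum.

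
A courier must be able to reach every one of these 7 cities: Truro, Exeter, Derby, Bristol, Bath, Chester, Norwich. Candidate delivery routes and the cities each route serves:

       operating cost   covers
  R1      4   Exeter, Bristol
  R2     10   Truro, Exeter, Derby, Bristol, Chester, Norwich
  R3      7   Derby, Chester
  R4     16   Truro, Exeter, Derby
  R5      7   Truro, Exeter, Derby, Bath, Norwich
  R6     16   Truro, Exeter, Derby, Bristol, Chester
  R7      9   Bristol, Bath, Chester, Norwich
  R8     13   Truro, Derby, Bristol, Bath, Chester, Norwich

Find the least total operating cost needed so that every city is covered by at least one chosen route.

R5, R7 cover every city at operating cost 7 + 9 = 16.
Any cover uses at least 2 routes; among all covering selections none totals below 16.

16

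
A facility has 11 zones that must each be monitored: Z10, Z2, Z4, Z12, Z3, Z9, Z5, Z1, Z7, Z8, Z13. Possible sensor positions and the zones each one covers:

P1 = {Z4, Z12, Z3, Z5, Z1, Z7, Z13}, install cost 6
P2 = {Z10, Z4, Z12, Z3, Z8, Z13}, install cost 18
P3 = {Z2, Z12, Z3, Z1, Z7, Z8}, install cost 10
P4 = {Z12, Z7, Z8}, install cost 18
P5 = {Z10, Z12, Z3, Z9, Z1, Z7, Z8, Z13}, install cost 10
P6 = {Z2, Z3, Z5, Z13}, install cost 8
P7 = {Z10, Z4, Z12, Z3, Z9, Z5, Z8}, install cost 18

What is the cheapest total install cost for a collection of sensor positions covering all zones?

24

P1, P5, P6 cover every zone at install cost 6 + 10 + 8 = 24.
Any cover uses at least 3 sensor positions; among all covering selections none totals below 24.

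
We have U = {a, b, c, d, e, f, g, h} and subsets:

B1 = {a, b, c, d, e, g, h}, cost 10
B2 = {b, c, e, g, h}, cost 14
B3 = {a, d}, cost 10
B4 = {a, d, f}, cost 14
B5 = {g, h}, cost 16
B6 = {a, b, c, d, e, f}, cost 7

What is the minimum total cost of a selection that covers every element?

B1, B6 cover every element at cost 10 + 7 = 17.
Any cover uses at least 2 sets; among all covering selections none totals below 17.

17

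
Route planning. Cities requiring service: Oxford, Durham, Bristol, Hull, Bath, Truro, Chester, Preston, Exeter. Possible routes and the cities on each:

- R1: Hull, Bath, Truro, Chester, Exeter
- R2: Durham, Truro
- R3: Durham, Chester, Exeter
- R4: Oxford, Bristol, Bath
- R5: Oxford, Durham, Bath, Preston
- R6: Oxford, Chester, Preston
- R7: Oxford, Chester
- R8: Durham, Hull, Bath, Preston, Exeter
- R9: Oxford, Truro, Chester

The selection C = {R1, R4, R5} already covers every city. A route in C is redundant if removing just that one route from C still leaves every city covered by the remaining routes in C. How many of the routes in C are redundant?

Drop R1: Hull, Truro, Chester, Exeter uncovered — not redundant.
Drop R4: Bristol uncovered — not redundant.
Drop R5: Durham, Preston uncovered — not redundant.
None of the routes in C is redundant.

0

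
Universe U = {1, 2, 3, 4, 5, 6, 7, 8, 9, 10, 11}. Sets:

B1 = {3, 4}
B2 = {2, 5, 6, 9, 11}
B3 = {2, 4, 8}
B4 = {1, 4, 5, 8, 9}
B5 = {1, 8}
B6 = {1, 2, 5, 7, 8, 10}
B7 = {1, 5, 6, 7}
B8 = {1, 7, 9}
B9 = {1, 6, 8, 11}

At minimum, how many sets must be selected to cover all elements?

B1, B2, B6 together cover {1, 2, 3, 4, 5, 6, 7, 8, 9, 10, 11} — every element.
No 2 of the 9 sets cover everything (all 36 pairs fall short), so 3 is minimum.

3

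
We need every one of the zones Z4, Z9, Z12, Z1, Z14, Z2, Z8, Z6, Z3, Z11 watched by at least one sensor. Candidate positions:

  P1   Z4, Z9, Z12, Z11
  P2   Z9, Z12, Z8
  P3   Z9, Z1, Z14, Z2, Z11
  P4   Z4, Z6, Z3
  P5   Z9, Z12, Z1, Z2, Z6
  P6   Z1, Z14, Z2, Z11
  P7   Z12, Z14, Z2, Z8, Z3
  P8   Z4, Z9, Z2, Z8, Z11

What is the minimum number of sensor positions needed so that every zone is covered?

3

P1, P5, P7 together cover {Z4, Z9, Z12, Z1, Z14, Z2, Z8, Z6, Z3, Z11} — every zone.
No 2 of the 8 sensor positions cover everything (all 28 pairs fall short), so 3 is minimum.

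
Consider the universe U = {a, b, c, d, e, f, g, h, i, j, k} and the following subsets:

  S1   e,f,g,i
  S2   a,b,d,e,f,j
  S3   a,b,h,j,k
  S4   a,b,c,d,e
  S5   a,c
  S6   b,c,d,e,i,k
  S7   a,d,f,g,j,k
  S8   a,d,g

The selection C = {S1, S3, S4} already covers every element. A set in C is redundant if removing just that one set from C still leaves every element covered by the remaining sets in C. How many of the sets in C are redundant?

Drop S1: f, g, i uncovered — not redundant.
Drop S3: h, j, k uncovered — not redundant.
Drop S4: c, d uncovered — not redundant.
None of the sets in C is redundant.

0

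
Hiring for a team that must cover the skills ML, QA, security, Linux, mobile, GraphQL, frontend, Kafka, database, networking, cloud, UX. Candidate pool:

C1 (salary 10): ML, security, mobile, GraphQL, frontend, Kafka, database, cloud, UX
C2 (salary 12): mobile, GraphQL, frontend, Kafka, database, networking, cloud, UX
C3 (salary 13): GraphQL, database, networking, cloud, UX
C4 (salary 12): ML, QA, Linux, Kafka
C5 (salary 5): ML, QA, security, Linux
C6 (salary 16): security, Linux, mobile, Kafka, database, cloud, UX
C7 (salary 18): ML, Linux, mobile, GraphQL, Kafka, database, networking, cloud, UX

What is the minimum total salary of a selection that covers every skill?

C2, C5 cover every skill at salary 12 + 5 = 17.
Any cover uses at least 2 candidates; among all covering selections none totals below 17.
Greedy by coverage-per-salary would pick C1, C5, C2 for 27 — worse than the optimum 17.

17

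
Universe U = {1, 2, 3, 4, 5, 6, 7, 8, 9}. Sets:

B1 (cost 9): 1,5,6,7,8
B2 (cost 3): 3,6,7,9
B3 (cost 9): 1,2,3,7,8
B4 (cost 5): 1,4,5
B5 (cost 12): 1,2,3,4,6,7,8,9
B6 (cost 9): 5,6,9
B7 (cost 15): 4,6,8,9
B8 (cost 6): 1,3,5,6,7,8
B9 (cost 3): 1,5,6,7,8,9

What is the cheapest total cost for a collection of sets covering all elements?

B5, B9 cover every element at cost 12 + 3 = 15.
Any cover uses at least 2 sets; among all covering selections none totals below 15.
Greedy by coverage-per-cost would pick B9, B2, B4, B3 for 20 — worse than the optimum 15.

15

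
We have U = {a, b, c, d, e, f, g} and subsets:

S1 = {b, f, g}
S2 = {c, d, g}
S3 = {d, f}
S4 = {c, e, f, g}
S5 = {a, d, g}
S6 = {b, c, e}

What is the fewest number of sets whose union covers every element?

3

S1, S4, S5 together cover {a, b, c, d, e, f, g} — every element.
No 2 of the 6 sets cover everything (all 15 pairs fall short), so 3 is minimum.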